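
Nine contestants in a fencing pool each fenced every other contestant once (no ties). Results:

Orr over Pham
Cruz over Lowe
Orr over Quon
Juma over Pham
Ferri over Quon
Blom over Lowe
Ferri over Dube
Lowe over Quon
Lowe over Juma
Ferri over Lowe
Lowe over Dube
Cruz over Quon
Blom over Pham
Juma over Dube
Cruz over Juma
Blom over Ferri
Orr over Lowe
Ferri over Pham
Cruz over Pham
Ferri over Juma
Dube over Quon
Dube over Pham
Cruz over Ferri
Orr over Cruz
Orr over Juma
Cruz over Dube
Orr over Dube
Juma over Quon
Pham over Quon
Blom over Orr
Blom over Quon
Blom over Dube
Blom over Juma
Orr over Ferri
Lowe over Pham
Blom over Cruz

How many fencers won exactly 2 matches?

Win totals: Blom 8, Orr 7, Dube 2, Ferri 5, Juma 3, Lowe 4, Quon 0, Cruz 6, Pham 1.
Exactly 2: Dube — 1 fencer.

1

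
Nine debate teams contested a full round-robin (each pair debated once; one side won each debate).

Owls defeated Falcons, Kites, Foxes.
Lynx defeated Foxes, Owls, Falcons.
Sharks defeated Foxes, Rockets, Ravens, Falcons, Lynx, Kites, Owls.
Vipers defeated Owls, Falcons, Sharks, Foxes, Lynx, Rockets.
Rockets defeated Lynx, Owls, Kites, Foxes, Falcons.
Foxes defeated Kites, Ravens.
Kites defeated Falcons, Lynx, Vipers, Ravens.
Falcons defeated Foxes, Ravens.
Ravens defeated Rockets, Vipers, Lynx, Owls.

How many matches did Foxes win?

Foxes' results: beat Kites, Ravens; lost to Owls, Lynx, Falcons, Vipers, Sharks, Rockets.
That is 2 wins.

2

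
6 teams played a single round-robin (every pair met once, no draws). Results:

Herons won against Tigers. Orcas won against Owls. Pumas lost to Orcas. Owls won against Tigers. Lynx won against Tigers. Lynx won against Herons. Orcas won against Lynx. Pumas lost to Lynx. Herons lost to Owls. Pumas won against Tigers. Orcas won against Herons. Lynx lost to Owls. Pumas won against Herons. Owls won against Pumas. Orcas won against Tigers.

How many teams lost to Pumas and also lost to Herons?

Pumas beat: Tigers, Herons.
Herons beat: Tigers.
Both beat: Tigers — 1.

1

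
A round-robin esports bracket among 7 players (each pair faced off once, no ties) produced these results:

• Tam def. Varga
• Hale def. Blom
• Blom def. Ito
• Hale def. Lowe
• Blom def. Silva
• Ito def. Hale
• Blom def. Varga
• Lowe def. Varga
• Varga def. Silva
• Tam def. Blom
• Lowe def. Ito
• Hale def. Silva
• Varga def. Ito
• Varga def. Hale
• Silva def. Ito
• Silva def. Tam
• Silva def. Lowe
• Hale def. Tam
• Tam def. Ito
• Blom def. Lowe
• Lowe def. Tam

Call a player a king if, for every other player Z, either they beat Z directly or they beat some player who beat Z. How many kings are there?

Tam reaches everyone (king).
Lowe reaches everyone (king).
Hale reaches everyone (king).
Blom reaches everyone (king).
Silva reaches everyone (king).
Ito cannot reach Varga in two steps.
Varga reaches everyone (king).
Kings: Tam, Lowe, Hale, Blom, Silva, Varga — 6.

6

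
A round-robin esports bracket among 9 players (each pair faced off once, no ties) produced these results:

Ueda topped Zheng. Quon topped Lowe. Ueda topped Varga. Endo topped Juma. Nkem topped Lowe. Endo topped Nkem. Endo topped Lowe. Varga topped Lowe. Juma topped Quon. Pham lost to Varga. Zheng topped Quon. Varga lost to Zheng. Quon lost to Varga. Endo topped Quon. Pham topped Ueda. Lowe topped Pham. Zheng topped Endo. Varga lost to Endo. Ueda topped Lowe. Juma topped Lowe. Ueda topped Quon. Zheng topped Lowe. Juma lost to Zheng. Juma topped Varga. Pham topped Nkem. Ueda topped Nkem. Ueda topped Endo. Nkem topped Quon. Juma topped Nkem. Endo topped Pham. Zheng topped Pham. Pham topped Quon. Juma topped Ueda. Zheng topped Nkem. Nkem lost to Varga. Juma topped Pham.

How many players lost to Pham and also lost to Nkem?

1

Pham beat: Ueda, Quon, Nkem.
Nkem beat: Lowe, Quon.
Both beat: Quon — 1.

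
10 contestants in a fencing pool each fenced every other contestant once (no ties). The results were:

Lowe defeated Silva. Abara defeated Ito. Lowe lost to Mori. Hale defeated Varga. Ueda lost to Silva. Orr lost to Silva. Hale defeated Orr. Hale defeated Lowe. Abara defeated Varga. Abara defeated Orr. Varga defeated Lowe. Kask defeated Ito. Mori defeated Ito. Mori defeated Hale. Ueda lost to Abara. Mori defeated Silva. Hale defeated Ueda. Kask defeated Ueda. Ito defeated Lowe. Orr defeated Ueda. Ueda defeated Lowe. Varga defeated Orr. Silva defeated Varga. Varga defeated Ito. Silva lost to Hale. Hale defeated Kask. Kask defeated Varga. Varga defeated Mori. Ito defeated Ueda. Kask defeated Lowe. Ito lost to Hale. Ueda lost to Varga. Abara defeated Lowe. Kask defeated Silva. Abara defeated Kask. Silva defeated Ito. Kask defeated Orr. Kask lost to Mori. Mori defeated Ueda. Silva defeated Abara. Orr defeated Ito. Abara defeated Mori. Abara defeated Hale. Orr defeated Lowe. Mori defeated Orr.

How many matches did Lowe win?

Lowe's results: beat Silva; lost to Kask, Orr, Mori, Varga, Ito, Ueda, Hale, Abara.
That is 1 win.

1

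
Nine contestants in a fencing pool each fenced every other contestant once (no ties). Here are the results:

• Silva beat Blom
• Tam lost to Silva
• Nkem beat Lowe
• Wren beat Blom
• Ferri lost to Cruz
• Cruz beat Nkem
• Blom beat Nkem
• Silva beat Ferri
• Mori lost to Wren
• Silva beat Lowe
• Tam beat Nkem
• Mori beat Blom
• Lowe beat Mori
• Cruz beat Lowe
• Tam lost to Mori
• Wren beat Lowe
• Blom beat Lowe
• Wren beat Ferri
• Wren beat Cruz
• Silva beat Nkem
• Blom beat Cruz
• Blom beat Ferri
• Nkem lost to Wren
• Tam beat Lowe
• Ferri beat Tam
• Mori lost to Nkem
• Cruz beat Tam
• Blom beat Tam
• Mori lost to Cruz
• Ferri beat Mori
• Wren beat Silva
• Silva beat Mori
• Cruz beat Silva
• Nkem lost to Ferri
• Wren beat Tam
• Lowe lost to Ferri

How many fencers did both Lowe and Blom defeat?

0

Lowe beat: Mori.
Blom beat: Cruz, Lowe, Tam, Ferri, Nkem.
No one was beaten by both.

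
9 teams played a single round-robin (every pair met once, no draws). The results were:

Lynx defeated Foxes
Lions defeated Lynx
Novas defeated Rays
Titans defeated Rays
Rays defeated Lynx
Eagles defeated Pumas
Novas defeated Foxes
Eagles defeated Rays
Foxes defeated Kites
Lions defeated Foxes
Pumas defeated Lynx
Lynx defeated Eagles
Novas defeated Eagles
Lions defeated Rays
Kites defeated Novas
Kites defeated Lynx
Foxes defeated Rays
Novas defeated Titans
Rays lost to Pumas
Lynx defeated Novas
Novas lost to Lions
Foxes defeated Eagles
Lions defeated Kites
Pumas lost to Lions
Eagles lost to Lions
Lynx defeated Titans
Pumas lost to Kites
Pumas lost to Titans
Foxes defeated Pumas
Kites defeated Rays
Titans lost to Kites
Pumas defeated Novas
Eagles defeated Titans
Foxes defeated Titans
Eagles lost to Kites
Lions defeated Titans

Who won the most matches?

Win totals: Rays 1, Foxes 5, Lions 8, Novas 4, Titans 2, Eagles 3, Kites 6, Lynx 4, Pumas 3.
Lions leads with 8 wins (next highest: 6).

Lions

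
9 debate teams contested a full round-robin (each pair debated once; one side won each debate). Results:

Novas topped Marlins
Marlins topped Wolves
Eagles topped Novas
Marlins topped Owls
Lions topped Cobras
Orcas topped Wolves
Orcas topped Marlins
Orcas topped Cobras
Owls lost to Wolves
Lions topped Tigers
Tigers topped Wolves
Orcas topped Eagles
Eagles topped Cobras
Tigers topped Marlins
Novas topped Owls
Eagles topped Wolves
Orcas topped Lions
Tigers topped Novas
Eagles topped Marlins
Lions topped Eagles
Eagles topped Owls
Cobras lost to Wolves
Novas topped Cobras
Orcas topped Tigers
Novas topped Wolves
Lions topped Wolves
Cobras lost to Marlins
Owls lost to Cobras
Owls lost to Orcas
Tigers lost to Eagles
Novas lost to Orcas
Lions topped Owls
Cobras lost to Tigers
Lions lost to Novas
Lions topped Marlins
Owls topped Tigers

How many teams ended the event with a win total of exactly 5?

1

Win totals: Wolves 2, Novas 5, Eagles 6, Lions 6, Cobras 1, Marlins 3, Owls 1, Tigers 4, Orcas 8.
Exactly 5: Novas — 1 team.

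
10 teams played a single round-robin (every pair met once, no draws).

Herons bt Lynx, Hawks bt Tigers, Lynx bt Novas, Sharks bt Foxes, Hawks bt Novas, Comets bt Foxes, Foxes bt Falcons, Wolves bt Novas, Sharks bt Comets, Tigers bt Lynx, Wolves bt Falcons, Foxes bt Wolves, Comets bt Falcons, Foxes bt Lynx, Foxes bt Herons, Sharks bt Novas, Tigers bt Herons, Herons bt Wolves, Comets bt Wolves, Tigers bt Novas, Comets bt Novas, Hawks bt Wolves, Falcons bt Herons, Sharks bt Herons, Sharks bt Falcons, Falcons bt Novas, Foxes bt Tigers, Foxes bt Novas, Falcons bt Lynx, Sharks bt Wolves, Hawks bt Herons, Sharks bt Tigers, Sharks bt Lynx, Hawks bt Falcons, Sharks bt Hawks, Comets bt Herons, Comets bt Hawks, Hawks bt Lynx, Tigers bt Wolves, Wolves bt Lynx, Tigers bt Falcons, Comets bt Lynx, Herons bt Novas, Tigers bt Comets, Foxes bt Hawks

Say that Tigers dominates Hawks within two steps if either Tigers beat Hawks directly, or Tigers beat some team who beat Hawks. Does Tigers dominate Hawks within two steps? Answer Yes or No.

Yes

Tigers did not beat Hawks directly.
Tigers beat Comets, Herons, Novas, Wolves, Lynx, Falcons. Of those, Comets beat Hawks.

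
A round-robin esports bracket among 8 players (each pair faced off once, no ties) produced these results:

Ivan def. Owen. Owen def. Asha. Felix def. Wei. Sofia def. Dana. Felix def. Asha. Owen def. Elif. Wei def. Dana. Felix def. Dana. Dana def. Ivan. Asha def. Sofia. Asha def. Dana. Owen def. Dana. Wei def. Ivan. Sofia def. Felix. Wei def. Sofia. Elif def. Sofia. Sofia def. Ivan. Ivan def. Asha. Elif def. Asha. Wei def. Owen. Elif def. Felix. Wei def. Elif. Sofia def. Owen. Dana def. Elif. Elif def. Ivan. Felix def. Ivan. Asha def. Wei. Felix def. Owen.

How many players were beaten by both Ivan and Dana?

0

Ivan beat: Owen, Asha.
Dana beat: Ivan, Elif.
No one was beaten by both.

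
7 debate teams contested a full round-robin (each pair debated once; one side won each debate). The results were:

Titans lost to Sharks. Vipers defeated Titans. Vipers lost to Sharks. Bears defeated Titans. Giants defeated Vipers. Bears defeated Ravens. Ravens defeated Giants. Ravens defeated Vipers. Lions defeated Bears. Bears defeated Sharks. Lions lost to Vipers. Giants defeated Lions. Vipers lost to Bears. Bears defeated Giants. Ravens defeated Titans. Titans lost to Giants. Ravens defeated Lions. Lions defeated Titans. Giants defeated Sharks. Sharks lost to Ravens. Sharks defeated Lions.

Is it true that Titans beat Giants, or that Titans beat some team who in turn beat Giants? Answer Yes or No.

No

Titans did not beat Giants directly.
Titans beat no one, so there is no intermediate team.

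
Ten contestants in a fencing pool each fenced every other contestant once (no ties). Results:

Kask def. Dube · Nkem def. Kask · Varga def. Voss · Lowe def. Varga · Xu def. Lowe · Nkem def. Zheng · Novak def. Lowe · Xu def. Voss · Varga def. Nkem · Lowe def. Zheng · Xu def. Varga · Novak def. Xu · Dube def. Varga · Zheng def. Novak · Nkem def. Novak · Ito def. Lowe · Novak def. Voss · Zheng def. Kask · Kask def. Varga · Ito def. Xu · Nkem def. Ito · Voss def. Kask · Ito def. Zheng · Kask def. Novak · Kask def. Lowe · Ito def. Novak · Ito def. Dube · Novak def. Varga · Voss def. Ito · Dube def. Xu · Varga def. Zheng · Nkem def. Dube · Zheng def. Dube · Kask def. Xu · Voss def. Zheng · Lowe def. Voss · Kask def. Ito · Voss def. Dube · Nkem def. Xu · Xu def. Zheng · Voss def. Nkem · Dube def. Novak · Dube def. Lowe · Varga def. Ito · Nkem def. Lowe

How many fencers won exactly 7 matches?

Win totals: Ito 5, Kask 6, Voss 5, Novak 4, Xu 4, Lowe 3, Nkem 7, Dube 4, Varga 4, Zheng 3.
Exactly 7: Nkem — 1 fencer.

1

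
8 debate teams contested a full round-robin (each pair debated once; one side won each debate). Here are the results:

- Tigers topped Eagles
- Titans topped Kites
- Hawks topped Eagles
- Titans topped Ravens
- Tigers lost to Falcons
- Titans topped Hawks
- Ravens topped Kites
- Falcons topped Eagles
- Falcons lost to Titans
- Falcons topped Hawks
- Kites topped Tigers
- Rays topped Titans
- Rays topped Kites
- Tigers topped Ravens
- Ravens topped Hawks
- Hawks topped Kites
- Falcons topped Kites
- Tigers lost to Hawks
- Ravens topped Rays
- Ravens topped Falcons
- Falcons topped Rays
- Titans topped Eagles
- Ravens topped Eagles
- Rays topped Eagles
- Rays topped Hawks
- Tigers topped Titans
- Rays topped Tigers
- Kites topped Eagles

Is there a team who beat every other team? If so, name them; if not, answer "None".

None

Highest win total is Titans with 5 (out of 7 possible).
Titans lost to Rays, Tigers, so no team went undefeated.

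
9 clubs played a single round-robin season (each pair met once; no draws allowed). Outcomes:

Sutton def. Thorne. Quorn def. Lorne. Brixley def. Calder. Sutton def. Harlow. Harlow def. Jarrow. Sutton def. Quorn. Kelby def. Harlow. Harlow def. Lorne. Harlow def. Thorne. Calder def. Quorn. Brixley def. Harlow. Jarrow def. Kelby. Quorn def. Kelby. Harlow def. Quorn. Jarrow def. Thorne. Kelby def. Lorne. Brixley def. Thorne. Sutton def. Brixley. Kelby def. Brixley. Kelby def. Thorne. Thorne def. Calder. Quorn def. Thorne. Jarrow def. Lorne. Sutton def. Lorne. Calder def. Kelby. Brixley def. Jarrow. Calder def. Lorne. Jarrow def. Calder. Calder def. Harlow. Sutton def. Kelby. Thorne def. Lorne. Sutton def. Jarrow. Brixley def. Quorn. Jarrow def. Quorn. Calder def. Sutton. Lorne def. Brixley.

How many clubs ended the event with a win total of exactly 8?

Win totals: Lorne 1, Brixley 5, Quorn 3, Harlow 4, Jarrow 5, Thorne 2, Calder 5, Kelby 4, Sutton 7.
No club has exactly 8 wins.

0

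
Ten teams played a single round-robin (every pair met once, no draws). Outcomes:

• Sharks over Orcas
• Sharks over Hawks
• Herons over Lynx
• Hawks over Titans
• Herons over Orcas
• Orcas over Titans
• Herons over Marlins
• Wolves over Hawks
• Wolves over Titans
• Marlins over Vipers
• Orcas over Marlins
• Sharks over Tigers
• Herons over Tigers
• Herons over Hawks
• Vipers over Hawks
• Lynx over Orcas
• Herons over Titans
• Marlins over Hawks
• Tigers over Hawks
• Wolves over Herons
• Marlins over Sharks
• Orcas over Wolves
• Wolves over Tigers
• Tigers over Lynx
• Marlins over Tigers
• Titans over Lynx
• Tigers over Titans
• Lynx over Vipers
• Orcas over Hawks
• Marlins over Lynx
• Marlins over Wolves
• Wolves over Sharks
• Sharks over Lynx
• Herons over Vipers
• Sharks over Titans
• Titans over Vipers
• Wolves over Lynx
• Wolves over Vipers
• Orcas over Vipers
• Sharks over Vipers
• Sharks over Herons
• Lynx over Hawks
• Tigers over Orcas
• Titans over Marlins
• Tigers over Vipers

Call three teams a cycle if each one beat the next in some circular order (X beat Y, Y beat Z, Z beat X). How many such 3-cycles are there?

Win totals: Herons 7, Wolves 7, Titans 3, Orcas 5, Marlins 6, Sharks 7, Vipers 1, Lynx 3, Tigers 5, Hawks 1.
A team with w wins dominates both others in C(w,2) triples; summing gives 21 + 21 + 3 + 10 + 15 + 21 + 0 + 3 + 10 + 0 = 104 transitive triples.
Total triples C(10,3) = 120, so cyclic triples = 120 − 104 = 16.

16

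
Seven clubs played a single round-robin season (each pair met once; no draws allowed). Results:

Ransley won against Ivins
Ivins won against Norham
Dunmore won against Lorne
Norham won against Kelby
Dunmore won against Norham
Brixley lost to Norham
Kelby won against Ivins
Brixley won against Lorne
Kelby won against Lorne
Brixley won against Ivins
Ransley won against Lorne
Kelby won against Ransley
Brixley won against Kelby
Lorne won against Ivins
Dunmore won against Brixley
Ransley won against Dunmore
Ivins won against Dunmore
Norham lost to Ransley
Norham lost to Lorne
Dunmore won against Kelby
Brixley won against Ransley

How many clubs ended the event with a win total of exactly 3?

1

Win totals: Kelby 3, Dunmore 4, Ransley 4, Brixley 4, Lorne 2, Ivins 2, Norham 2.
Exactly 3: Kelby — 1 club.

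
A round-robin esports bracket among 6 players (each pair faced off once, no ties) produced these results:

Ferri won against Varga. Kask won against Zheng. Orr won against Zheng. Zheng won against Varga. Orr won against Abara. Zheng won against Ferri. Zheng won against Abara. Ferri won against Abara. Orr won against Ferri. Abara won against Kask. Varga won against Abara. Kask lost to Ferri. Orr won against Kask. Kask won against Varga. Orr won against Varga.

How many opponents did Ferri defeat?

Ferri's results: beat Kask, Abara, Varga; lost to Zheng, Orr.
That is 3 wins.

3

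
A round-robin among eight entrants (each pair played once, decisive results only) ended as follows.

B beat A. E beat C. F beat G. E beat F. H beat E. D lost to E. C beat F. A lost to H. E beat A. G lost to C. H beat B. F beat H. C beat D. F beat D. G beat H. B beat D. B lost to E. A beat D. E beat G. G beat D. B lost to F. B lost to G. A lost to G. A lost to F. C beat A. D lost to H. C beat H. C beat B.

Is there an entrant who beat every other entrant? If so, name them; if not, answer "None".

Highest win total is E with 6 (out of 7 possible).
E lost to H, so no entrant went undefeated.

None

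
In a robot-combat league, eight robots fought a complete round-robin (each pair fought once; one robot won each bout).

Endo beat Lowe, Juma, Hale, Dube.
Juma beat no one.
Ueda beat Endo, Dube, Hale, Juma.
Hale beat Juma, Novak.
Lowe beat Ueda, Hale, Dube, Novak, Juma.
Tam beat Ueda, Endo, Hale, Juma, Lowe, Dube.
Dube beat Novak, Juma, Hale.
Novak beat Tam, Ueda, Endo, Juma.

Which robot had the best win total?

Tam

Win totals: Dube 3, Hale 2, Juma 0, Lowe 5, Ueda 4, Tam 6, Endo 4, Novak 4.
Tam leads with 6 wins (next highest: 5).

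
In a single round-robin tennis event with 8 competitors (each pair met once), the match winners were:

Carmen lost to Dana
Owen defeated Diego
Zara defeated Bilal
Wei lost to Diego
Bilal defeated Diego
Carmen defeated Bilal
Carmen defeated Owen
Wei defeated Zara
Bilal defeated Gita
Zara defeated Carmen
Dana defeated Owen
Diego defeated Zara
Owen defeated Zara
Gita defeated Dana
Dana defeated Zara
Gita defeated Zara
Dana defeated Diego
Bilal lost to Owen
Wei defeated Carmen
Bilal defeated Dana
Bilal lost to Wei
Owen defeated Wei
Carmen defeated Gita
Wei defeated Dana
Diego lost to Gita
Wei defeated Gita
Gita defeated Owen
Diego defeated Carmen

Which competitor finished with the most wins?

Win totals: Owen 4, Dana 4, Carmen 3, Wei 5, Zara 2, Bilal 3, Gita 4, Diego 3.
Wei leads with 5 wins (next highest: 4).

Wei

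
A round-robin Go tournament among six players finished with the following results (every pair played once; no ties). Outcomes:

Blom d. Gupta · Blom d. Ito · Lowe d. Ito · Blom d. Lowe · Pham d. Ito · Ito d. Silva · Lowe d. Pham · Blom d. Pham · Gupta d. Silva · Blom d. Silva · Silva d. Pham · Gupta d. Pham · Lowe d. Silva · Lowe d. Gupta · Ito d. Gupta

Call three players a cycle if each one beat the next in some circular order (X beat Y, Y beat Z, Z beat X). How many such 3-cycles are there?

Of the C(6,3) = 20 triples, the cyclic ones are: {Gupta, Ito, Pham}; {Ito, Pham, Silva}.
That is 2.

2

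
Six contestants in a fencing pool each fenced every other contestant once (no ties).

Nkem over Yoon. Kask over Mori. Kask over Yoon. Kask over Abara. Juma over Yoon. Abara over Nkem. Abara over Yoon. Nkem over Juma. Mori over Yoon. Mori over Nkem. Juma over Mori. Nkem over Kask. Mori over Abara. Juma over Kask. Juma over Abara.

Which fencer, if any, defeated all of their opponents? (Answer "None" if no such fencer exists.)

Highest win total is Juma with 4 (out of 5 possible).
Juma lost to Nkem, so no fencer went undefeated.

None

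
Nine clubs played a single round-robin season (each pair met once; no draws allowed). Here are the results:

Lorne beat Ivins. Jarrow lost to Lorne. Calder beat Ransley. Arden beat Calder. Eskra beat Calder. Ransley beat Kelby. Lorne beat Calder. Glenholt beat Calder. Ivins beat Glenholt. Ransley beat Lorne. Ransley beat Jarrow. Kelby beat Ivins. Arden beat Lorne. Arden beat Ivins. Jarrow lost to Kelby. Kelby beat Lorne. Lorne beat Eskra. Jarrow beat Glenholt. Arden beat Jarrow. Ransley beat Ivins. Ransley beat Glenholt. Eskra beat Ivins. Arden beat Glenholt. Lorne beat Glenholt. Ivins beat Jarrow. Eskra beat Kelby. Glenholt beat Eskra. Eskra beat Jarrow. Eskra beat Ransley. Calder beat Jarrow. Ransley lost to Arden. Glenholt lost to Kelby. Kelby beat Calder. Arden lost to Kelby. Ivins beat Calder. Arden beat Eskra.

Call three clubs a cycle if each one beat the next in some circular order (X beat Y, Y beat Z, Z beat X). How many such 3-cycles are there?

Win totals: Kelby 6, Ivins 3, Lorne 5, Jarrow 1, Glenholt 2, Arden 7, Calder 2, Ransley 5, Eskra 5.
A club with w wins dominates both others in C(w,2) triples; summing gives 15 + 3 + 10 + 0 + 1 + 21 + 1 + 10 + 10 = 71 transitive triples.
Total triples C(9,3) = 84, so cyclic triples = 84 − 71 = 13.

13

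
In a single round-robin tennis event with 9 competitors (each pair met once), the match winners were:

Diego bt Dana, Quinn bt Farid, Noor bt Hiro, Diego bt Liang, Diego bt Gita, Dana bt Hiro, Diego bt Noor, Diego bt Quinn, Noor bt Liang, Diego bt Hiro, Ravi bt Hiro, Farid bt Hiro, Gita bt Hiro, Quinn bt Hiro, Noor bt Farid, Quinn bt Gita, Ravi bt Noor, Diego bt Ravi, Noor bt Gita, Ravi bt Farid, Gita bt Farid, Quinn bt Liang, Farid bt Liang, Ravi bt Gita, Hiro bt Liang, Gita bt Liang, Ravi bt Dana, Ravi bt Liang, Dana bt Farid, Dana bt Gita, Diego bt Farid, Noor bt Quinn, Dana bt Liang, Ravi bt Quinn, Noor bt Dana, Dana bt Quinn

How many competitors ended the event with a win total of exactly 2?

Win totals: Noor 6, Dana 5, Quinn 4, Liang 0, Diego 8, Farid 2, Ravi 7, Hiro 1, Gita 3.
Exactly 2: Farid — 1 competitor.

1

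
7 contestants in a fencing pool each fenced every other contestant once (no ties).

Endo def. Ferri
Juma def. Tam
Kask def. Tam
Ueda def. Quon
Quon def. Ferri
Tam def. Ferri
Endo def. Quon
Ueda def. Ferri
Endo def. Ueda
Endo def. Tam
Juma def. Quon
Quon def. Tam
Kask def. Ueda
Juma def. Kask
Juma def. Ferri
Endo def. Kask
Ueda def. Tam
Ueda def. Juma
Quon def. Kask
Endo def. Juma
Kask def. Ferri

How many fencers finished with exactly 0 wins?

1

Win totals: Kask 3, Quon 3, Juma 4, Ferri 0, Endo 6, Tam 1, Ueda 4.
Exactly 0: Ferri — 1 fencer.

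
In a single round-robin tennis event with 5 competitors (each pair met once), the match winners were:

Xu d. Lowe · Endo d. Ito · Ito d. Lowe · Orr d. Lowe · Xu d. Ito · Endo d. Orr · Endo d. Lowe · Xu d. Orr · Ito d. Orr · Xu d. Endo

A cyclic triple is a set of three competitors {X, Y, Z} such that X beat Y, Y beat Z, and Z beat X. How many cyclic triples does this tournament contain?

0

Of the C(5,3) = 10 triples, the cyclic ones are: none.
That is 0.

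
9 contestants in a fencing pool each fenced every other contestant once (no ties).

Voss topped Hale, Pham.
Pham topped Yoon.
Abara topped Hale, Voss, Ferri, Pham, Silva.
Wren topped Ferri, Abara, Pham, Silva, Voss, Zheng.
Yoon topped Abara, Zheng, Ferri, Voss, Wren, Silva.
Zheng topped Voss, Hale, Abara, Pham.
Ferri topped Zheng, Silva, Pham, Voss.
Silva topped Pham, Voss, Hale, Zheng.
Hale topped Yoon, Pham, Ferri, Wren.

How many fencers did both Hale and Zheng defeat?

Hale beat: Ferri, Pham, Yoon, Wren.
Zheng beat: Abara, Voss, Pham, Hale.
Both beat: Pham — 1.

1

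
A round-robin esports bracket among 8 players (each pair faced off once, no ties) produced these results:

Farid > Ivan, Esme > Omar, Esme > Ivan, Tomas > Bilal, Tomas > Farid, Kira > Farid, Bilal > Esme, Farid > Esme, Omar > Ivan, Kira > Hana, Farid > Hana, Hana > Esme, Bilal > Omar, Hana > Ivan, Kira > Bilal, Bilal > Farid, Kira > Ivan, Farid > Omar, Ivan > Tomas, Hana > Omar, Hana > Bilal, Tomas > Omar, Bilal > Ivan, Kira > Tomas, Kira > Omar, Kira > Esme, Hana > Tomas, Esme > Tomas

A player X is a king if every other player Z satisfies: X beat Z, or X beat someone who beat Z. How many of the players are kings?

1

Esme cannot reach Kira, Hana in two steps.
Farid cannot reach Kira in two steps.
Ivan cannot reach Esme, Kira, Hana in two steps.
Omar cannot reach Esme, Farid, Bilal, Kira, Hana in two steps.
Bilal cannot reach Kira in two steps.
Tomas cannot reach Kira in two steps.
Kira reaches everyone (king).
Hana cannot reach Kira in two steps.
Kings: Kira — 1.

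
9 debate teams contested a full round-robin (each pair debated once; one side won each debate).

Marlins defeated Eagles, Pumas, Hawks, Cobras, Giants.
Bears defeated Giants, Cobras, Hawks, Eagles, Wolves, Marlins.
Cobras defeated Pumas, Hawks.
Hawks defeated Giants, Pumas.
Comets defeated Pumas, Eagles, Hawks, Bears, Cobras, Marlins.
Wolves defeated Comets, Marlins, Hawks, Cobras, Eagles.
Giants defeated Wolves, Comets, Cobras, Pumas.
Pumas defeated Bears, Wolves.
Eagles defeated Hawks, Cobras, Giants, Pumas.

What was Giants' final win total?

4

Giants' results: beat Pumas, Wolves, Comets, Cobras; lost to Bears, Hawks, Eagles, Marlins.
That is 4 wins.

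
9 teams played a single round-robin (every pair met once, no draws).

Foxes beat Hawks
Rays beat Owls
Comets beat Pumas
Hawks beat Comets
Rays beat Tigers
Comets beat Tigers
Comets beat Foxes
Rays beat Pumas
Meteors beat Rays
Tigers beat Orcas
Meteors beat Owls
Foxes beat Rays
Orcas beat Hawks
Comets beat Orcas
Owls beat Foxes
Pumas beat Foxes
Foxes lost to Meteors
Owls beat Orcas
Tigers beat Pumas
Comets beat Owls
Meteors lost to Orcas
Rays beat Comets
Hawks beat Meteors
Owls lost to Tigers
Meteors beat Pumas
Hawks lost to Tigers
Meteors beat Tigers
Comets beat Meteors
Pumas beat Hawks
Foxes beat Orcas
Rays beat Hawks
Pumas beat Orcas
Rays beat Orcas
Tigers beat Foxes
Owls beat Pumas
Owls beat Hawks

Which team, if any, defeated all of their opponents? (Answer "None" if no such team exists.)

None

Highest win total is Rays with 6 (out of 8 possible).
Rays lost to Meteors, Foxes, so no team went undefeated.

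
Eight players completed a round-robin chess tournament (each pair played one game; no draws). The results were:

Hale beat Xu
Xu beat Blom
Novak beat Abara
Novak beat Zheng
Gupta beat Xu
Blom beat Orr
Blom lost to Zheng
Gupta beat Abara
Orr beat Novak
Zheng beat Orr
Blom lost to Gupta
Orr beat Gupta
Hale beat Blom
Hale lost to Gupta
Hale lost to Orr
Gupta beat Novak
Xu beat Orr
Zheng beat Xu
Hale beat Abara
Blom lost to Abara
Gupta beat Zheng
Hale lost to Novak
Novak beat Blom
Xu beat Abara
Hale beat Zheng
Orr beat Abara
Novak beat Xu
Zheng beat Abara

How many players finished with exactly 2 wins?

Win totals: Xu 3, Zheng 4, Orr 4, Novak 5, Gupta 6, Abara 1, Blom 1, Hale 4.
No player has exactly 2 wins.

0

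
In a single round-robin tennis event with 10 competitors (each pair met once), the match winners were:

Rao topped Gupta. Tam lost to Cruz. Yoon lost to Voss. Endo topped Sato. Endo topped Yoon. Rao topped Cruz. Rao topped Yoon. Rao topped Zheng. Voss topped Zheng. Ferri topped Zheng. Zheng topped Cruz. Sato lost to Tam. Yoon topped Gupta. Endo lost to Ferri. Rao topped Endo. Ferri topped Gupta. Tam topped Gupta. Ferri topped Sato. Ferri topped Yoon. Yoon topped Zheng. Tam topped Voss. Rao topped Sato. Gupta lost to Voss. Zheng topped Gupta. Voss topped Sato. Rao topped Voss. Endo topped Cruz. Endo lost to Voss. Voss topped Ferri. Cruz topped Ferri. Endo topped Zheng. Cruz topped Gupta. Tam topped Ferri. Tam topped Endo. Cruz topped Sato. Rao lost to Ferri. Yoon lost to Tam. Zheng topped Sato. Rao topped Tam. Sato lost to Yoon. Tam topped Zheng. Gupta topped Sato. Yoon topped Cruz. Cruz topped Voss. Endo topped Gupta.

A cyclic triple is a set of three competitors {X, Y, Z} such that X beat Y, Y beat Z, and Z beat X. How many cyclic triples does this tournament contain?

Win totals: Voss 6, Cruz 5, Endo 5, Zheng 3, Sato 0, Rao 8, Ferri 6, Gupta 1, Tam 7, Yoon 4.
A competitor with w wins dominates both others in C(w,2) triples; summing gives 15 + 10 + 10 + 3 + 0 + 28 + 15 + 0 + 21 + 6 = 108 transitive triples.
Total triples C(10,3) = 120, so cyclic triples = 120 − 108 = 12.

12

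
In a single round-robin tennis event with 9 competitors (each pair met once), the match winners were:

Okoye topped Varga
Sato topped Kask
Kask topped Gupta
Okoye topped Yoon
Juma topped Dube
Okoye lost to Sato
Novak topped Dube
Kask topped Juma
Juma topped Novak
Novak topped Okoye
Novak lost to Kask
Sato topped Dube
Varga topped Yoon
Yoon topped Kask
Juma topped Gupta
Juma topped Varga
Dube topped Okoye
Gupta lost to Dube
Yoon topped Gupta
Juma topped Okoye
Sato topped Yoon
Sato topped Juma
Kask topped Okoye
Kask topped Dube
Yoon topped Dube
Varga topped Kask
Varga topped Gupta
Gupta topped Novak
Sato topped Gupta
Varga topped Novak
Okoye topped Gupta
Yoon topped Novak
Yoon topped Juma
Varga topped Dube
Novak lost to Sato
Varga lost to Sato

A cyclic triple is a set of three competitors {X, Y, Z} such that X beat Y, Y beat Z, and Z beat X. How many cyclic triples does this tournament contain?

Win totals: Sato 8, Dube 2, Okoye 3, Kask 5, Gupta 1, Varga 5, Yoon 5, Juma 5, Novak 2.
A competitor with w wins dominates both others in C(w,2) triples; summing gives 28 + 1 + 3 + 10 + 0 + 10 + 10 + 10 + 1 = 73 transitive triples.
Total triples C(9,3) = 84, so cyclic triples = 84 − 73 = 11.

11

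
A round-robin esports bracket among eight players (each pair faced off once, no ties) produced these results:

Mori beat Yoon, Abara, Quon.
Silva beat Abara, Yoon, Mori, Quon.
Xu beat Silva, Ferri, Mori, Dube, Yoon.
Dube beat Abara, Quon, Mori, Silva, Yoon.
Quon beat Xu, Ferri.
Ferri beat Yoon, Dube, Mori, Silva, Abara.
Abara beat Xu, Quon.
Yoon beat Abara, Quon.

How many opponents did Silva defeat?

4

Silva's results: beat Mori, Yoon, Quon, Abara; lost to Dube, Ferri, Xu.
That is 4 wins.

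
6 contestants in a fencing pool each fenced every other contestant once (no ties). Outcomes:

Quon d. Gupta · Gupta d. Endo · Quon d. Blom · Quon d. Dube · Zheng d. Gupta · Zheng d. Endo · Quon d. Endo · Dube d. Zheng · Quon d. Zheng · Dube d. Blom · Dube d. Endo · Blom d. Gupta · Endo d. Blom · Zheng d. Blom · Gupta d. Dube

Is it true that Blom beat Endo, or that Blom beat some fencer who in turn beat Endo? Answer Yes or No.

Blom did not beat Endo directly.
Blom beat Gupta. Of those, Gupta beat Endo.

Yes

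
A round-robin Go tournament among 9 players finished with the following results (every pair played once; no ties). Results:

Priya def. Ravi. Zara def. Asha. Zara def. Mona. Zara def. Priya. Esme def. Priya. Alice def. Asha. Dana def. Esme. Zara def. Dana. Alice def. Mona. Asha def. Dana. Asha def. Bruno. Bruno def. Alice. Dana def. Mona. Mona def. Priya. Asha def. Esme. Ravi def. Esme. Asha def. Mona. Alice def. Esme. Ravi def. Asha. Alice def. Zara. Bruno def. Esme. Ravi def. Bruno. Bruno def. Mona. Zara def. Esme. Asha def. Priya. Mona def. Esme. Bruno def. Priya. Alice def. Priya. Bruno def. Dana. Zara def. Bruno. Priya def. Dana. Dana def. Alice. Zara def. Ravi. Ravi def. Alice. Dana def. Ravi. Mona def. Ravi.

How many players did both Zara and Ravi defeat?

Zara beat: Bruno, Mona, Ravi, Priya, Dana, Asha, Esme.
Ravi beat: Bruno, Alice, Asha, Esme.
Both beat: Bruno, Asha, Esme — 3.

3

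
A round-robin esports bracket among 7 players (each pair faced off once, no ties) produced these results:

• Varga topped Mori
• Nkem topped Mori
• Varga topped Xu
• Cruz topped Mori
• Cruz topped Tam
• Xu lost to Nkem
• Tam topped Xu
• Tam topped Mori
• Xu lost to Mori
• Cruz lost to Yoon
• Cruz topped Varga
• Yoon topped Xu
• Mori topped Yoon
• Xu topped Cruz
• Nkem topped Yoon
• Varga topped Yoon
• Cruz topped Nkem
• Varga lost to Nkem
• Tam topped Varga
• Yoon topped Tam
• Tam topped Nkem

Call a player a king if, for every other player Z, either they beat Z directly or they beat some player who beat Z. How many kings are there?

4

Xu cannot reach Yoon in two steps.
Mori cannot reach Varga, Nkem in two steps.
Yoon reaches everyone (king).
Tam reaches everyone (king).
Varga cannot reach Nkem in two steps.
Cruz reaches everyone (king).
Nkem reaches everyone (king).
Kings: Yoon, Tam, Cruz, Nkem — 4.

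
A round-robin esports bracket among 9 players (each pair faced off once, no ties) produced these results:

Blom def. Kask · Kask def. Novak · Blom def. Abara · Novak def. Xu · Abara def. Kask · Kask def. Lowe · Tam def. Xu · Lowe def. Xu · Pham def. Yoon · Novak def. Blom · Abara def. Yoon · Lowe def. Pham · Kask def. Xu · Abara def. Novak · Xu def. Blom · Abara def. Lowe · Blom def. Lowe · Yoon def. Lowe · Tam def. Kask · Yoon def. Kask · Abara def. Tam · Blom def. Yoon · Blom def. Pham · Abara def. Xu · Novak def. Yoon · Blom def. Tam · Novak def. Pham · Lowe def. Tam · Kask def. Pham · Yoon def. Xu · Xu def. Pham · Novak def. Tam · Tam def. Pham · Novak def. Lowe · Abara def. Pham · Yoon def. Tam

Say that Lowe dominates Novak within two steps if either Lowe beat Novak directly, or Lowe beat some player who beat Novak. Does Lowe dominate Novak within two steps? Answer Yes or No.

No

Lowe did not beat Novak directly.
Lowe beat Tam, Xu, Pham, but each of them lost to Novak. No two-step path.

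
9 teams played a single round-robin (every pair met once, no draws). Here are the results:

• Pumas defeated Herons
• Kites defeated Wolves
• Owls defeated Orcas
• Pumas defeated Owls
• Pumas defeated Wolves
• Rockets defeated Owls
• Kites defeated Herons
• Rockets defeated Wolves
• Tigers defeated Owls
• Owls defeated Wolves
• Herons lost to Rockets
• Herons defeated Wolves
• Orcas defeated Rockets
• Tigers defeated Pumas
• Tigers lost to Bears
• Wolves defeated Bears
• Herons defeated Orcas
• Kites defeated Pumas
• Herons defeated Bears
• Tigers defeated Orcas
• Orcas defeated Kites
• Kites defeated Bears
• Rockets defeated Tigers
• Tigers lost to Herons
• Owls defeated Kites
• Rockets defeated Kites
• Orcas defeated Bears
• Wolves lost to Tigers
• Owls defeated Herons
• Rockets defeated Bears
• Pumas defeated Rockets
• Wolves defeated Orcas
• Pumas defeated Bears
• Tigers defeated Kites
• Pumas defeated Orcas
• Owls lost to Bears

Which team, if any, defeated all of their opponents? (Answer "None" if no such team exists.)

Highest win total is Rockets with 6 (out of 8 possible).
Rockets lost to Orcas, Pumas, so no team went undefeated.

None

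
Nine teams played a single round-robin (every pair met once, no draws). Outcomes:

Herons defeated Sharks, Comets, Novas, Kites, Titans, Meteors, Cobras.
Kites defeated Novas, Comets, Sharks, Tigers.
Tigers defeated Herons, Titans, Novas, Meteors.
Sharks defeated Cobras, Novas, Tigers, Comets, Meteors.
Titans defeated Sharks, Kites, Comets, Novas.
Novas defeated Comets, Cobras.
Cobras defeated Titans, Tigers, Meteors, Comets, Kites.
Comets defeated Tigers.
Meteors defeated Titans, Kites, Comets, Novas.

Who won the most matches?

Herons

Win totals: Sharks 5, Herons 7, Novas 2, Titans 4, Kites 4, Comets 1, Cobras 5, Tigers 4, Meteors 4.
Herons leads with 7 wins (next highest: 5).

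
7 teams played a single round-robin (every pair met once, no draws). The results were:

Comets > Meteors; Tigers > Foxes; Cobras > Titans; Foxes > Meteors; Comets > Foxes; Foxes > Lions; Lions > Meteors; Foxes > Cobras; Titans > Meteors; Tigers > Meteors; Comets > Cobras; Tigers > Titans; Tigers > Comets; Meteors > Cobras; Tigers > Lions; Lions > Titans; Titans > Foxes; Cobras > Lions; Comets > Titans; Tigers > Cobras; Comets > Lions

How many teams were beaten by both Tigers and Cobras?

2

Tigers beat: Comets, Lions, Titans, Cobras, Meteors, Foxes.
Cobras beat: Lions, Titans.
Both beat: Lions, Titans — 2.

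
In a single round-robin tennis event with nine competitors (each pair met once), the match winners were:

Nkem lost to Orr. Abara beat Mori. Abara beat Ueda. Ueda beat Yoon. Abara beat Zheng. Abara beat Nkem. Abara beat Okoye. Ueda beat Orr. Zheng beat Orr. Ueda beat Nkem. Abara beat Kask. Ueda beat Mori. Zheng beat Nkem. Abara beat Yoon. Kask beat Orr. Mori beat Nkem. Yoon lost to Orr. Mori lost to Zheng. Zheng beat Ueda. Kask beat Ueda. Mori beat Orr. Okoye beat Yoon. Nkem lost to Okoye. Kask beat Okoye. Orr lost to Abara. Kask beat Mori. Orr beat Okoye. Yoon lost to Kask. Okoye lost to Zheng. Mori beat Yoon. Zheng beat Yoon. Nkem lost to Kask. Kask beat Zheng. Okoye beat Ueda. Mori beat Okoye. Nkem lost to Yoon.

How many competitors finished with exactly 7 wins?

Win totals: Nkem 0, Abara 8, Yoon 1, Okoye 3, Mori 4, Ueda 4, Orr 3, Kask 7, Zheng 6.
Exactly 7: Kask — 1 competitor.

1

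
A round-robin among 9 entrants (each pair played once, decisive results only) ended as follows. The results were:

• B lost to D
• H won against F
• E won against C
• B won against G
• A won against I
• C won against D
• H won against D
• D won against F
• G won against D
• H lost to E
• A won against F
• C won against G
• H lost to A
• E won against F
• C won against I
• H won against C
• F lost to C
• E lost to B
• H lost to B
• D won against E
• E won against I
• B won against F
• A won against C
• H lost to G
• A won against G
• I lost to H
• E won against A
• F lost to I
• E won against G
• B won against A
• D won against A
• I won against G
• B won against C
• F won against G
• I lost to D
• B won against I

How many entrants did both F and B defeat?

F beat: G.
B beat: A, C, E, F, G, H, I.
Both beat: G — 1.

1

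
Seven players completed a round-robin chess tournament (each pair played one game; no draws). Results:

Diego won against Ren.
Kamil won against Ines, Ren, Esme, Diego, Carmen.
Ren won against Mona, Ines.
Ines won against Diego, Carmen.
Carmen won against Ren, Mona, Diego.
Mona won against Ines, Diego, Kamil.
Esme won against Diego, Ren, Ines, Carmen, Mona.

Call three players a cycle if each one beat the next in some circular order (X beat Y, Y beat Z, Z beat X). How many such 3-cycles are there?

Win totals: Diego 1, Ren 2, Kamil 5, Carmen 3, Esme 5, Ines 2, Mona 3.
A player with w wins dominates both others in C(w,2) triples; summing gives 0 + 1 + 10 + 3 + 10 + 1 + 3 = 28 transitive triples.
Total triples C(7,3) = 35, so cyclic triples = 35 − 28 = 7.

7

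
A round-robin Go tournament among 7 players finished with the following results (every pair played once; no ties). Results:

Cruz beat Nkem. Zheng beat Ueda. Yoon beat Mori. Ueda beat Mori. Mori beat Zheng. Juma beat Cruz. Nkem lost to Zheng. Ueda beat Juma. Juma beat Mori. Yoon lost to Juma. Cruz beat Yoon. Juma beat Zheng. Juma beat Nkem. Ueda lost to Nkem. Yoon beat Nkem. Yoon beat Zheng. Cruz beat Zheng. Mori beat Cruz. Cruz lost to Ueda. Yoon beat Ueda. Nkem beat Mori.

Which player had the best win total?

Juma

Win totals: Yoon 4, Mori 2, Ueda 3, Zheng 2, Cruz 3, Juma 5, Nkem 2.
Juma leads with 5 wins (next highest: 4).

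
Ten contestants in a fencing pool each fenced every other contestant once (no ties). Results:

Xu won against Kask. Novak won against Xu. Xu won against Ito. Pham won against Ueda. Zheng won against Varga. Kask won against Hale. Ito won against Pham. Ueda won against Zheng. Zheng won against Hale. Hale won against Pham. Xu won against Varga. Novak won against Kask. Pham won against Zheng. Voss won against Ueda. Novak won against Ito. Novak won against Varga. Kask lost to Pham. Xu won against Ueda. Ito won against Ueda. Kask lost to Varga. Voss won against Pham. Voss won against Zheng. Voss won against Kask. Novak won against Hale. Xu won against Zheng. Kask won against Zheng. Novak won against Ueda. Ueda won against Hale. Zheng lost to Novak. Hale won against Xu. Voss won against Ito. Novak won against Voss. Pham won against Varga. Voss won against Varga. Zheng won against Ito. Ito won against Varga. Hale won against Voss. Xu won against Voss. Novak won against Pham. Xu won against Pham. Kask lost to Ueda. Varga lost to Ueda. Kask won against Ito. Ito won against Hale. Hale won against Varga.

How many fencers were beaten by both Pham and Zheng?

1

Pham beat: Zheng, Kask, Ueda, Varga.
Zheng beat: Ito, Hale, Varga.
Both beat: Varga — 1.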